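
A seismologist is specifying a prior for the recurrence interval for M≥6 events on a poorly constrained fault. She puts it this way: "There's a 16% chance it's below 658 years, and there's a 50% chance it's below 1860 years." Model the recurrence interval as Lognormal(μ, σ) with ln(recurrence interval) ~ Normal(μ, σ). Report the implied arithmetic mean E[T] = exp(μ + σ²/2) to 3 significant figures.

E[T] ≈ 3210 years

If T ~ Lognormal(μ,σ) then ln T ~ Normal(μ,σ), so the p-quantile of ln T is μ + z_p·σ.
ln(658) = 6.489 and ln(1860) = 7.528; z_{0.16} = -0.9945, z_{0.5} = 0.
σ = (7.528 − 6.489)/(0 − (-0.9945)) = 1.045.
μ = 6.489 − (-0.9945)·1.045 = 7.528.
E[T] = exp(μ + σ²/2) = exp(7.528 + 0.5459) = 3210 years.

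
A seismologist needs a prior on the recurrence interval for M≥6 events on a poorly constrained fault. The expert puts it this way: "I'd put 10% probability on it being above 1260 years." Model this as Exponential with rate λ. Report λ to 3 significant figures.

P(T > 1260.0) = e^(−λ·1260.0) = 0.1, so λ = −ln(0.1)/1260.0 = 0.00183.

λ ≈ 0.00183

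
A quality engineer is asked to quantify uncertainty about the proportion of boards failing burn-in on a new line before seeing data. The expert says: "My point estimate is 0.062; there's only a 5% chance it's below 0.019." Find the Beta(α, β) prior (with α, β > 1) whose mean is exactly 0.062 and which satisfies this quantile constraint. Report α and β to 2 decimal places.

With mean 0.062 fixed, write α = 0.062s, β = 0.938s where s = α+β.
Need P(θ < 0.019) = 0.05 under Beta(0.062s, 0.938s). Normal approximation: (q−m)/√(m(1−m)/s) ≈ z_{0.05} = -1.64, so s ≈ 0.062·0.938·(-1.64)²/(0.019−0.062)² = 85.1.
At s = 85.1: P(θ<0.019) ≈ 0.015. Adjusting to match 0.05 gives s ≈ 53.53.
So α = 0.062·53.53 ≈ 3.32, β = 0.938·53.53 ≈ 50.21.

α ≈ 3.32, β ≈ 50.21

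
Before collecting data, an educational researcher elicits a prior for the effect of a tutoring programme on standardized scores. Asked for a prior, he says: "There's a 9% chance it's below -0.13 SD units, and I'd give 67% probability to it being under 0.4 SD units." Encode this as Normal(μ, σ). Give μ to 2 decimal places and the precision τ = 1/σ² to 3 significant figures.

For Normal(μ,σ), the p-quantile is μ + z_p·σ. Here z_{0.09} = -1.341, z_{0.67} = 0.4399.
So -0.13 = μ − 1.341σ and 0.4 = μ + 0.4399σ.
Subtracting: σ = (0.4 − -0.13)/(0.4399 − (-1.341)) = 0.30.
Then μ = -0.13 − (-1.341)·0.30 = 0.27.
Precision τ = 1/σ² = 1/0.2976² = 11.3.

μ = 0.27, τ = 11.3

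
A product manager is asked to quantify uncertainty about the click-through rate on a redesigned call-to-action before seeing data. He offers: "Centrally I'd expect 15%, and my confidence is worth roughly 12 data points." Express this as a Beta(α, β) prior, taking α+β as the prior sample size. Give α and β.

Under the effective-sample-size interpretation, Beta(α, β) has prior mean α/(α+β) and prior sample size α+β.
So α+β = 12 and α/(α+β) = 0.15, giving α = 0.15·12 = 1.8 and β = 12 − 1.8 = 10.2.

α = 1.8, β = 10.2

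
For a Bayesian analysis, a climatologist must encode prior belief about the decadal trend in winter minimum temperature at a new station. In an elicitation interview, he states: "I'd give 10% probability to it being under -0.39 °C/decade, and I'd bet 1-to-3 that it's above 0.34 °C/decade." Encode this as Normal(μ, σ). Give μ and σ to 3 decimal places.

The p-quantile of Normal(μ,σ) is μ + z_p·σ, with z_{0.1} = -1.282 and z_{0.75} = 0.6745.
Eliminate σ: μ = (z₂·x₁ − z₁·x₂)/(z₂ − z₁) = (0.6745·-0.39 − (-1.282)·0.34)/1.956 = 0.088.
Then σ = (x₂ − x₁)/(z₂ − z₁) = (0.34 − -0.39)/1.956 = 0.373.

μ = 0.088, σ = 0.373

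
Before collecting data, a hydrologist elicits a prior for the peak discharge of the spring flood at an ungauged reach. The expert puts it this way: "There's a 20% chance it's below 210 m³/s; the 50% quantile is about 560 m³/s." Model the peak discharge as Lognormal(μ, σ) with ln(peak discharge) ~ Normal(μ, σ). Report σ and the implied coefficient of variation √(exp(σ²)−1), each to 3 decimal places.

σ ≈ 1.165, CV ≈ 1.700

If T ~ Lognormal(μ,σ) then ln T ~ Normal(μ,σ), so the p-quantile of ln T is μ + z_p·σ.
ln(210) = 5.347 and ln(560) = 6.328; z_{0.2} = -0.8416, z_{0.5} = 0.
σ = (6.328 − 5.347)/(0 − (-0.8416)) = 1.165.
μ = 5.347 − (-0.8416)·1.165 = 6.328.
CV = √(exp(σ²)−1) = √(exp(1.3582)−1) = 1.700.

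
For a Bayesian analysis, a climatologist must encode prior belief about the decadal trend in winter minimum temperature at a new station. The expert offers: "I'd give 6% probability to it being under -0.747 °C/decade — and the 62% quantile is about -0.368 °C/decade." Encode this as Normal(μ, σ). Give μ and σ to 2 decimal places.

The p-quantile of Normal(μ,σ) is μ + z_p·σ, with z_{0.06} = -1.555 and z_{0.62} = 0.3055.
Eliminate σ: μ = (z₂·x₁ − z₁·x₂)/(z₂ − z₁) = (0.3055·-0.747 − (-1.555)·-0.368)/1.86 = -0.43.
Then σ = (x₂ − x₁)/(z₂ − z₁) = (-0.368 − -0.747)/1.86 = 0.20.

μ = -0.43, σ = 0.20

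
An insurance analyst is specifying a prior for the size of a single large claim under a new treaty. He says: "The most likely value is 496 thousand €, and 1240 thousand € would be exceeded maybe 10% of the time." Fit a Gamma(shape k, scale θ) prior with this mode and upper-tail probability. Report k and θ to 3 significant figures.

Gamma(k,θ) with k>1 has mode (k−1)θ, so θ = 496/(k−1).
Need P(X < 1240) = 0.9 with θ tied to k this way. Start at k = 2, θ = 496: P(X<1240) ≈ 0.713.
Too low — raise k to concentrate. Iterating converges to k ≈ 3.29.
Then θ = 496/(3.29−1) ≈ 217.

k ≈ 3.29, θ ≈ 217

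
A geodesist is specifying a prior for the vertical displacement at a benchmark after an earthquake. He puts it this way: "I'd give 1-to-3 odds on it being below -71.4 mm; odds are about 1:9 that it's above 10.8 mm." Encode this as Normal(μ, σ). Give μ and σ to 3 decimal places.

The p-quantile of Normal(μ,σ) is μ + z_p·σ, with z_{0.25} = -0.6745 and z_{0.9} = 1.282.
Eliminate σ: μ = (z₂·x₁ − z₁·x₂)/(z₂ − z₁) = (1.282·-71.4 − (-0.6745)·10.8)/1.956 = -43.055.
Then σ = (x₂ − x₁)/(z₂ − z₁) = (10.8 − -71.4)/1.956 = 42.024.

μ = -43.055, σ = 42.024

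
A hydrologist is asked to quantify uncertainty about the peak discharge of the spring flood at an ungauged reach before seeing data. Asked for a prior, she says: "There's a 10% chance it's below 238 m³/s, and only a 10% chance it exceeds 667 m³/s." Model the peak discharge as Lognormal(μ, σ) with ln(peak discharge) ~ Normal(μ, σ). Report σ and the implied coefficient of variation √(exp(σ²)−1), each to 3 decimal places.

σ ≈ 0.402, CV ≈ 0.419

If T ~ Lognormal(μ,σ) then ln T ~ Normal(μ,σ), so the p-quantile of ln T is μ + z_p·σ.
ln(238) = 5.472 and ln(667) = 6.503; z_{0.1} = -1.282, z_{0.9} = 1.282.
σ = (6.503 − 5.472)/(1.282 − (-1.282)) = 0.402.
μ = 5.472 − (-1.282)·0.402 = 5.988.
CV = √(exp(σ²)−1) = √(exp(0.1617)−1) = 0.419.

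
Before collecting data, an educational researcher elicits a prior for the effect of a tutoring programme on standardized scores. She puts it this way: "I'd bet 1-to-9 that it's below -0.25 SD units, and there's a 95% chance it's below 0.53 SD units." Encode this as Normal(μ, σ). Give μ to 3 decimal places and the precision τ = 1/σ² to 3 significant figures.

The p-quantile of Normal(μ,σ) is μ + z_p·σ, with z_{0.1} = -1.282 and z_{0.95} = 1.645.
Eliminate σ: μ = (z₂·x₁ − z₁·x₂)/(z₂ − z₁) = (1.645·-0.25 − (-1.282)·0.53)/2.926 = 0.092.
Then σ = (x₂ − x₁)/(z₂ − z₁) = (0.53 − -0.25)/2.926 = 0.267.
Precision τ = 1/σ² = 1/0.2665² = 14.1.

μ = 0.092, τ = 14.1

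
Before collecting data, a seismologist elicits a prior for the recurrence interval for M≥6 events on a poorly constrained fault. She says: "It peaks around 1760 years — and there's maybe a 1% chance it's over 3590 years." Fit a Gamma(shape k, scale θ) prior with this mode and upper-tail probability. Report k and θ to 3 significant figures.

k ≈ 10.6, θ ≈ 183

Gamma(k,θ) with k>1 has mode (k−1)θ, so θ = 1760/(k−1).
Need P(X < 3590) = 0.99 with θ tied to k this way. Start at k = 2, θ = 1760: P(X<3590) ≈ 0.605.
Too low — raise k to concentrate. Iterating converges to k ≈ 10.6.
Then θ = 1760/(10.6−1) ≈ 183.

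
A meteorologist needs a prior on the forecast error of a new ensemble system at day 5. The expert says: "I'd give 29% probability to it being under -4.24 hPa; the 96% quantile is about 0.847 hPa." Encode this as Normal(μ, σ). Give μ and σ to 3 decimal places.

For Normal(μ,σ), the p-quantile is μ + z_p·σ. Here z_{0.29} = -0.5534, z_{0.96} = 1.751.
So -4.24 = μ − 0.5534σ and 0.847 = μ + 1.751σ.
Subtracting: σ = (0.847 − -4.24)/(1.751 − (-0.5534)) = 2.208.
Then μ = -4.24 − (-0.5534)·2.208 = -3.018.

μ = -3.018, σ = 2.208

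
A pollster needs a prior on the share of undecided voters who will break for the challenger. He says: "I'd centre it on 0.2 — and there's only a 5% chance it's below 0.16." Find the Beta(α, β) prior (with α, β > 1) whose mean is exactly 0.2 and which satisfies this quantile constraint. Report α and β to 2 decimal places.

With mean 0.2 fixed, write α = 0.2s, β = 0.8s where s = α+β.
Need P(θ < 0.16) = 0.05 under Beta(0.2s, 0.8s). Normal approximation: (q−m)/√(m(1−m)/s) ≈ z_{0.05} = -1.64, so s ≈ 0.2·0.8·(-1.64)²/(0.16−0.2)² = 270.6.
At s = 270.6: P(θ<0.16) ≈ 0.044. Adjusting to match 0.05 gives s ≈ 251.69.
So α = 0.2·251.69 ≈ 50.34, β = 0.8·251.69 ≈ 201.35.

α ≈ 50.34, β ≈ 201.35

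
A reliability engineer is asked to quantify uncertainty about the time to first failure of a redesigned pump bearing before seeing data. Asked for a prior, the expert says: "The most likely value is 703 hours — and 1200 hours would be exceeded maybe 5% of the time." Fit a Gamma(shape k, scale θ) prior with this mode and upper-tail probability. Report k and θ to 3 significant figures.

k ≈ 10.8, θ ≈ 72

Gamma(k,θ) with k>1 has mode (k−1)θ, so θ = 703/(k−1).
Need P(X < 1200) = 0.95 with θ tied to k this way. Start at k = 2, θ = 703: P(X<1200) ≈ 0.509.
Too low — raise k to concentrate. Iterating converges to k ≈ 10.8.
Then θ = 703/(10.8−1) ≈ 72.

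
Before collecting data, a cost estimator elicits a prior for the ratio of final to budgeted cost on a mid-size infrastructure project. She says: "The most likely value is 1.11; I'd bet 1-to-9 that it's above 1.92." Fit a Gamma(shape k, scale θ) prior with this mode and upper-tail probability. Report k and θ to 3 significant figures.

k ≈ 7.32, θ ≈ 0.176

Gamma(k,θ) with k>1 has mode (k−1)θ, so θ = 1.11/(k−1).
Need P(X < 1.92) = 0.9 with θ tied to k this way. Start at k = 2, θ = 1.11: P(X<1.92) ≈ 0.516.
Too low — raise k to concentrate. Iterating converges to k ≈ 7.32.
Then θ = 1.11/(7.32−1) ≈ 0.176.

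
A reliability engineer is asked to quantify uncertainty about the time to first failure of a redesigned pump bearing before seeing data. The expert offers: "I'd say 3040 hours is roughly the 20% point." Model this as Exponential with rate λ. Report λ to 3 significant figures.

λ ≈ 7.34e-05

P(T < 3040.0) = 1 − e^(−λ·3040.0) = 0.2, so λ = −ln(1−0.2)/3040.0 = −ln(0.8)/3040.0 = 7.34e-05.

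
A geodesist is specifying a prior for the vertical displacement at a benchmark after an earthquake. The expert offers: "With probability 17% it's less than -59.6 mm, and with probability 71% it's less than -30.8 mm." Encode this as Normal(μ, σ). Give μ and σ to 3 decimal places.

The p-quantile of Normal(μ,σ) is μ + z_p·σ, with z_{0.17} = -0.9542 and z_{0.71} = 0.5534.
Eliminate σ: μ = (z₂·x₁ − z₁·x₂)/(z₂ − z₁) = (0.5534·-59.6 − (-0.9542)·-30.8)/1.508 = -41.372.
Then σ = (x₂ − x₁)/(z₂ − z₁) = (-30.8 − -59.6)/1.508 = 19.104.

μ = -41.372, σ = 19.104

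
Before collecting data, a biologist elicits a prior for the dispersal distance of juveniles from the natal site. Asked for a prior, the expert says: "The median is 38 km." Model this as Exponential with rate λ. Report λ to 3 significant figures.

Exponential median = ln 2 / λ, so λ = ln 2 / 38.0 = 0.0182.

λ ≈ 0.0182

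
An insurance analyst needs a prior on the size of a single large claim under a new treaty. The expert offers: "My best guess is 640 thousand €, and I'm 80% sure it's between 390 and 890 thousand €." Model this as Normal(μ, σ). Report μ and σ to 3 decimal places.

μ = 640.000, σ = 195.076

A symmetric 80% interval runs μ ± z·σ with z = 1.282.
Half-width = 250, so σ = 250/1.282 = 195.076.
μ is the stated best guess, 640.000.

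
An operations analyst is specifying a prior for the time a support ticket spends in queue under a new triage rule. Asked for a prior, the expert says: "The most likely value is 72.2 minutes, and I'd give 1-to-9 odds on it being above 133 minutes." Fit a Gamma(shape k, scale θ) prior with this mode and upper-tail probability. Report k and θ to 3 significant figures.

Gamma(k,θ) with k>1 has mode (k−1)θ, so θ = 72.2/(k−1).
Need P(X < 133) = 0.9 with θ tied to k this way. Start at k = 2, θ = 72.2: P(X<133) ≈ 0.550.
Too low — raise k to concentrate. Iterating converges to k ≈ 6.11.
Then θ = 72.2/(6.11−1) ≈ 14.1.

k ≈ 6.11, θ ≈ 14.1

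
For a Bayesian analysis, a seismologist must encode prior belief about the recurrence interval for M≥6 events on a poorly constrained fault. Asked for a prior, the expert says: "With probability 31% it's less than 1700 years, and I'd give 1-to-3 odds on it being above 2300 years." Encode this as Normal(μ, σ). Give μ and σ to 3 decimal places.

μ = 1954.208, σ = 512.671

For Normal(μ,σ), the p-quantile is μ + z_p·σ. Here z_{0.31} = -0.4959, z_{0.75} = 0.6745.
So 1700 = μ − 0.4959σ and 2300 = μ + 0.6745σ.
Subtracting: σ = (2300 − 1700)/(0.6745 − (-0.4959)) = 512.671.
Then μ = 1700 − (-0.4959)·512.671 = 1954.208.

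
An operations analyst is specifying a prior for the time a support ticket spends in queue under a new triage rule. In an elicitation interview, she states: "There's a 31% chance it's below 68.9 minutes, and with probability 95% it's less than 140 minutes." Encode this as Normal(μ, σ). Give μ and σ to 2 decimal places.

For Normal(μ,σ), the p-quantile is μ + z_p·σ. Here z_{0.31} = -0.4959, z_{0.95} = 1.645.
So 68.9 = μ − 0.4959σ and 140 = μ + 1.645σ.
Subtracting: σ = (140 − 68.9)/(1.645 − (-0.4959)) = 33.21.
Then μ = 68.9 − (-0.4959)·33.21 = 85.37.

μ = 85.37, σ = 33.21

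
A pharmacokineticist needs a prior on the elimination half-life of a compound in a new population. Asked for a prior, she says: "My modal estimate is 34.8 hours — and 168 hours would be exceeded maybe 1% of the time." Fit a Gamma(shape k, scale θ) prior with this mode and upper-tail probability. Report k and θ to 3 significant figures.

k ≈ 2.6, θ ≈ 21.8

Gamma(k,θ) with k>1 has mode (k−1)θ, so θ = 34.8/(k−1).
Need P(X < 168) = 0.99 with θ tied to k this way. Start at k = 2, θ = 34.8: P(X<168) ≈ 0.953.
Too low — raise k to concentrate. Iterating converges to k ≈ 2.6.
Then θ = 34.8/(2.6−1) ≈ 21.8.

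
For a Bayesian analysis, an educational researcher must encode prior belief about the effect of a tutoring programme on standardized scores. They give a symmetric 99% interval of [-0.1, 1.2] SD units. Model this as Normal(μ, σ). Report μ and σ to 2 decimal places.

A symmetric 99% interval runs μ ± z·σ with z = 2.576.
Half-width = 0.65, so σ = 0.65/2.576 = 0.25.
μ is the interval midpoint, 0.55.

μ = 0.55, σ = 0.25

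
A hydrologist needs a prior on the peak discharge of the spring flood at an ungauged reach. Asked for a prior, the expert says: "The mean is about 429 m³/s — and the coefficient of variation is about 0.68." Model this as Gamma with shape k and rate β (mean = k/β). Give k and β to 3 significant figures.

For Gamma(k, rate β): mean = k/β, variance = k/β², so CV = 1/√k.
CV = 0.68, hence k = 1/CV² = 2.16.
Then β = k/mean = 2.16/429 = 0.00504.

k ≈ 2.16, β ≈ 0.00504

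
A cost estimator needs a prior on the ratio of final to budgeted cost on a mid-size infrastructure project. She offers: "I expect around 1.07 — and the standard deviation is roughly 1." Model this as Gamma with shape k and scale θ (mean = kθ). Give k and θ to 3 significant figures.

For Gamma(k, scale θ): mean = kθ, variance = kθ², so CV = 1/√k.
CV = SD/mean = 1/1.07 = 0.9346, hence k = 1/CV² = 1.14.
Then θ = mean/k = 1.07/1.14 = 0.935.

k ≈ 1.14, θ ≈ 0.935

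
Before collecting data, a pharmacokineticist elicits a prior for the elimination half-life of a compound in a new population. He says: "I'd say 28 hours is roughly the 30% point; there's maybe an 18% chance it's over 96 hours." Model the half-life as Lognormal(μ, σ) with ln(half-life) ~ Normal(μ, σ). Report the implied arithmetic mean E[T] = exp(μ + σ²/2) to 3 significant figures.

E[T] ≈ 63.3 hours

If T ~ Lognormal(μ,σ) then ln T ~ Normal(μ,σ), so the p-quantile of ln T is μ + z_p·σ.
ln(28) = 3.332 and ln(96) = 4.564; z_{0.3} = -0.5244, z_{0.82} = 0.9154.
σ = (4.564 − 3.332)/(0.9154 − (-0.5244)) = 0.856.
μ = 3.332 − (-0.5244)·0.856 = 3.781.
E[T] = exp(μ + σ²/2) = exp(3.781 + 0.3662) = 63.3 hours.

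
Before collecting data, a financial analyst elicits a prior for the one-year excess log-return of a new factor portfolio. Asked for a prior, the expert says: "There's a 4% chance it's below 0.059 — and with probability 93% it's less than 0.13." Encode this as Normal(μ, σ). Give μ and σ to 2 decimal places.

The p-quantile of Normal(μ,σ) is μ + z_p·σ, with z_{0.04} = -1.751 and z_{0.93} = 1.476.
Eliminate σ: μ = (z₂·x₁ − z₁·x₂)/(z₂ − z₁) = (1.476·0.059 − (-1.751)·0.13)/3.226 = 0.10.
Then σ = (x₂ − x₁)/(z₂ − z₁) = (0.13 − 0.059)/3.226 = 0.02.

μ = 0.10, σ = 0.02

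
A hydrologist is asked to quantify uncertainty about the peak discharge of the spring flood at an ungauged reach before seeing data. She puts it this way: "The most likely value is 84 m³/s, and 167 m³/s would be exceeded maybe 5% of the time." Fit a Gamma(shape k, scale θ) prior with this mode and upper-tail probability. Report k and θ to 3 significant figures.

k ≈ 6.87, θ ≈ 14.3

Gamma(k,θ) with k>1 has mode (k−1)θ, so θ = 84/(k−1).
Need P(X < 167) = 0.95 with θ tied to k this way. Start at k = 2, θ = 84: P(X<167) ≈ 0.591.
Too low — raise k to concentrate. Iterating converges to k ≈ 6.87.
Then θ = 84/(6.87−1) ≈ 14.3.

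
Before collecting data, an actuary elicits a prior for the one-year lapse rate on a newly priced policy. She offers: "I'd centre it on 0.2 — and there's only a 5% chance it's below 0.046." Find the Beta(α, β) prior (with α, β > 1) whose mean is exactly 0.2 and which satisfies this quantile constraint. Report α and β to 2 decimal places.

With mean 0.2 fixed, write α = 0.2s, β = 0.8s where s = α+β.
Need P(θ < 0.046) = 0.05 under Beta(0.2s, 0.8s). Normal approximation: (q−m)/√(m(1−m)/s) ≈ z_{0.05} = -1.64, so s ≈ 0.2·0.8·(-1.64)²/(0.046−0.2)² = 18.3.
At s = 18.3: P(θ<0.046) ≈ 0.014. Adjusting to match 0.05 gives s ≈ 11.08.
So α = 0.2·11.08 ≈ 2.22, β = 0.8·11.08 ≈ 8.86.

α ≈ 2.22, β ≈ 8.86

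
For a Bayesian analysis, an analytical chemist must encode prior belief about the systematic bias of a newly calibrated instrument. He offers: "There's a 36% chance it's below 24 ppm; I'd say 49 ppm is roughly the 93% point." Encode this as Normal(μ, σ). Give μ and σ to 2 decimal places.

For Normal(μ,σ), the p-quantile is μ + z_p·σ. Here z_{0.36} = -0.3585, z_{0.93} = 1.476.
So 24 = μ − 0.3585σ and 49 = μ + 1.476σ.
Subtracting: σ = (49 − 24)/(1.476 − (-0.3585)) = 13.63.
Then μ = 24 − (-0.3585)·13.63 = 28.89.

μ = 28.89, σ = 13.63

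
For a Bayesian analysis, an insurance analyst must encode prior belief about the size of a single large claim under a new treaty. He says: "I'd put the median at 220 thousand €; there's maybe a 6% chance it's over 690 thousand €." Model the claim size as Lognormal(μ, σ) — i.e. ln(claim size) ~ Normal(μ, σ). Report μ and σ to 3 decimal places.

If T ~ Lognormal(μ,σ) then ln T ~ Normal(μ,σ), so the p-quantile of ln T is μ + z_p·σ.
ln(220) = 5.394 and ln(690) = 6.537; z_{0.5} = 0, z_{0.94} = 1.555.
σ = (6.537 − 5.394)/(1.555 − (0)) = 0.735.
μ = 5.394 − (0)·0.735 = 5.394.

μ ≈ 5.394, σ ≈ 0.735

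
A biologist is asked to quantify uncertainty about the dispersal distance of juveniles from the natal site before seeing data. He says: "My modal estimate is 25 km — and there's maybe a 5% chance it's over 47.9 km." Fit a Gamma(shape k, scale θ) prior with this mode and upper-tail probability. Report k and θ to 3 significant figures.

k ≈ 7.57, θ ≈ 3.8

Gamma(k,θ) with k>1 has mode (k−1)θ, so θ = 25/(k−1).
Need P(X < 47.9) = 0.95 with θ tied to k this way. Start at k = 2, θ = 25: P(X<47.9) ≈ 0.571.
Too low — raise k to concentrate. Iterating converges to k ≈ 7.57.
Then θ = 25/(7.57−1) ≈ 3.8.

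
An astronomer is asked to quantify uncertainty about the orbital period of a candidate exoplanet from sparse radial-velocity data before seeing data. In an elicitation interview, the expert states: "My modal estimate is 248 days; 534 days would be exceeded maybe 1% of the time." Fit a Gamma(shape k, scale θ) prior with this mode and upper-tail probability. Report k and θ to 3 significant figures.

Gamma(k,θ) with k>1 has mode (k−1)θ, so θ = 248/(k−1).
Need P(X < 534) = 0.99 with θ tied to k this way. Start at k = 2, θ = 248: P(X<534) ≈ 0.634.
Too low — raise k to concentrate. Iterating converges to k ≈ 9.23.
Then θ = 248/(9.23−1) ≈ 30.1.

k ≈ 9.23, θ ≈ 30.1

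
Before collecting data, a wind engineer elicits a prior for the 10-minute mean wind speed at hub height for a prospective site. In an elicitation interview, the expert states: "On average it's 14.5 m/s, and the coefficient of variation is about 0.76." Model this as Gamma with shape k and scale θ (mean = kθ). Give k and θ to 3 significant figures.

k ≈ 1.73, θ ≈ 8.38

For Gamma(k, scale θ): mean = kθ, variance = kθ², so CV = 1/√k.
CV = 0.76, hence k = 1/CV² = 1.73.
Then θ = mean/k = 14.5/1.73 = 8.38.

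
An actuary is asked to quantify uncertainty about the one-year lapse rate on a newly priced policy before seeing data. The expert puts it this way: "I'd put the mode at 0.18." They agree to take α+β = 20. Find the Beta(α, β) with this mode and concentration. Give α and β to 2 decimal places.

For α,β > 1 the Beta mode is (α−1)/(α+β−2). With α+β = 20, the mode is (α−1)/18.
Set (α−1)/18 = 0.18 → α = 1 + 0.18·18 = 4.24.
β = 20 − α = 15.76.

α = 4.24, β = 15.76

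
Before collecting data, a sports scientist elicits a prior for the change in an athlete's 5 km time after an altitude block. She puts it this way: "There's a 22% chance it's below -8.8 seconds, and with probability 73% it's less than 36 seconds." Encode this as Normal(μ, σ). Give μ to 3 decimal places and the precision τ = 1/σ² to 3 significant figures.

μ = 16.178, τ = 0.000956

For Normal(μ,σ), the p-quantile is μ + z_p·σ. Here z_{0.22} = -0.7722, z_{0.73} = 0.6128.
So -8.8 = μ − 0.7722σ and 36 = μ + 0.6128σ.
Subtracting: σ = (36 − -8.8)/(0.6128 − (-0.7722)) = 32.346.
Then μ = -8.8 − (-0.7722)·32.346 = 16.178.
Precision τ = 1/σ² = 1/32.35² = 0.000956.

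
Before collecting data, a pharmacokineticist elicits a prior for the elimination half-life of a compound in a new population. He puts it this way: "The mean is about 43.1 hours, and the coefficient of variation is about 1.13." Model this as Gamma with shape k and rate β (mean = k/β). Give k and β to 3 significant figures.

k ≈ 0.783, β ≈ 0.0182

For Gamma(k, rate β): mean = k/β, variance = k/β², so CV = 1/√k.
CV = 1.13, hence k = 1/CV² = 0.783.
Then β = k/mean = 0.783/43.1 = 0.0182.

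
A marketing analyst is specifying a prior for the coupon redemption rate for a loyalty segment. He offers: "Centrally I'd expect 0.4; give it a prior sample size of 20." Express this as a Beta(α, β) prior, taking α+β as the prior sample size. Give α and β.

Under the effective-sample-size interpretation, Beta(α, β) has prior mean α/(α+β) and prior sample size α+β.
So α+β = 20 and α/(α+β) = 0.4, giving α = 0.4·20 = 8 and β = 20 − 8 = 12.

α = 8, β = 12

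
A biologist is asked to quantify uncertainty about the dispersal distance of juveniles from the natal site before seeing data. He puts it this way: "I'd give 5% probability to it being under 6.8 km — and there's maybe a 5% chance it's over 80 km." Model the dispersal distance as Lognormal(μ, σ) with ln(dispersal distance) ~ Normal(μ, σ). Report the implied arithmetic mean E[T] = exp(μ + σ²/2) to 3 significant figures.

If T ~ Lognormal(μ,σ) then ln T ~ Normal(μ,σ), so the p-quantile of ln T is μ + z_p·σ.
ln(6.8) = 1.917 and ln(80) = 4.382; z_{0.05} = -1.645, z_{0.95} = 1.645.
σ = (4.382 − 1.917)/(1.645 − (-1.645)) = 0.749.
μ = 1.917 − (-1.645)·0.749 = 3.149.
E[T] = exp(μ + σ²/2) = exp(3.149 + 0.2808) = 30.9 km.

E[T] ≈ 30.9 km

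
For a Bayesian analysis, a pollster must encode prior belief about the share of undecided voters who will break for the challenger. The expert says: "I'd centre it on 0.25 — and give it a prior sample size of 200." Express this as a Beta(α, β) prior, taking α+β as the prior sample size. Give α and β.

α = 50, β = 150

Under the effective-sample-size interpretation, Beta(α, β) has prior mean α/(α+β) and prior sample size α+β.
So α+β = 200 and α/(α+β) = 0.25, giving α = 0.25·200 = 50 and β = 200 − 50 = 150.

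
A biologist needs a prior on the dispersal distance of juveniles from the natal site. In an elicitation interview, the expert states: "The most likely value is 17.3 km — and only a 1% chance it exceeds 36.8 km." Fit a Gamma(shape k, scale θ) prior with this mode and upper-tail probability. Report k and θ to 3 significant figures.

Gamma(k,θ) with k>1 has mode (k−1)θ, so θ = 17.3/(k−1).
Need P(X < 36.8) = 0.99 with θ tied to k this way. Start at k = 2, θ = 17.3: P(X<36.8) ≈ 0.627.
Too low — raise k to concentrate. Iterating converges to k ≈ 9.52.
Then θ = 17.3/(9.52−1) ≈ 2.03.

k ≈ 9.52, θ ≈ 2.03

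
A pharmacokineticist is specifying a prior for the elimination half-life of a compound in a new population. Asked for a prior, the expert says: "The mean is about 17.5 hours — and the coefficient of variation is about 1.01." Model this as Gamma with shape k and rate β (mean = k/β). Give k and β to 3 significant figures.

For Gamma(k, rate β): mean = k/β, variance = k/β², so CV = 1/√k.
CV = 1.01, hence k = 1/CV² = 0.98.
Then β = k/mean = 0.98/17.5 = 0.056.

k ≈ 0.98, β ≈ 0.056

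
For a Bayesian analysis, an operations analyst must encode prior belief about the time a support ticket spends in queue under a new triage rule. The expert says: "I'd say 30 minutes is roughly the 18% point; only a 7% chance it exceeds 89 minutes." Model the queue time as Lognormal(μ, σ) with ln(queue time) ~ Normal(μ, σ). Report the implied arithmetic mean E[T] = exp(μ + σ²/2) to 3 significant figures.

If T ~ Lognormal(μ,σ) then ln T ~ Normal(μ,σ), so the p-quantile of ln T is μ + z_p·σ.
ln(30) = 3.401 and ln(89) = 4.489; z_{0.18} = -0.9154, z_{0.93} = 1.476.
σ = (4.489 − 3.401)/(1.476 − (-0.9154)) = 0.455.
μ = 3.401 − (-0.9154)·0.455 = 3.817.
E[T] = exp(μ + σ²/2) = exp(3.817 + 0.1034) = 50.4 minutes.

E[T] ≈ 50.4 minutes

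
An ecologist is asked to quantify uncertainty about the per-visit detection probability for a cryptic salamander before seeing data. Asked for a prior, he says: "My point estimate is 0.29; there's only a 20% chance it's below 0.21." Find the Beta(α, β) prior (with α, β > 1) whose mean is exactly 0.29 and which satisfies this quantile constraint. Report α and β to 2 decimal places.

With mean 0.29 fixed, write α = 0.29s, β = 0.71s where s = α+β.
Need P(θ < 0.21) = 0.2 under Beta(0.29s, 0.71s). Normal approximation: (q−m)/√(m(1−m)/s) ≈ z_{0.2} = -0.842, so s ≈ 0.29·0.71·(-0.842)²/(0.21−0.29)² = 22.8.
At s = 22.8: P(θ<0.21) ≈ 0.205. Adjusting to match 0.2 gives s ≈ 23.57.
So α = 0.29·23.57 ≈ 6.84, β = 0.71·23.57 ≈ 16.73.

α ≈ 6.84, β ≈ 16.73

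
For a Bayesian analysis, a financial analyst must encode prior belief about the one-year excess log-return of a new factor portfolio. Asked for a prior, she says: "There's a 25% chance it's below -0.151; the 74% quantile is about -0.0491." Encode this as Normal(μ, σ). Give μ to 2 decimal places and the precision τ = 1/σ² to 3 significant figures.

μ = -0.10, τ = 167

For Normal(μ,σ), the p-quantile is μ + z_p·σ. Here z_{0.25} = -0.6745, z_{0.74} = 0.6433.
So -0.151 = μ − 0.6745σ and -0.0491 = μ + 0.6433σ.
Subtracting: σ = (-0.0491 − -0.151)/(0.6433 − (-0.6745)) = 0.08.
Then μ = -0.151 − (-0.6745)·0.08 = -0.10.
Precision τ = 1/σ² = 1/0.07732² = 167.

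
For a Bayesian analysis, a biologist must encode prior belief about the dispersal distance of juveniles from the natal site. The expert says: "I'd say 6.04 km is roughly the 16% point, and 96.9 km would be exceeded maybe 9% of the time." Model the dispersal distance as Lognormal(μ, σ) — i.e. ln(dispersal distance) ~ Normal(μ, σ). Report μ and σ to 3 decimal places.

If T ~ Lognormal(μ,σ) then ln T ~ Normal(μ,σ), so the p-quantile of ln T is μ + z_p·σ.
ln(6.04) = 1.798 and ln(96.9) = 4.574; z_{0.16} = -0.9945, z_{0.91} = 1.341.
σ = (4.574 − 1.798)/(1.341 − (-0.9945)) = 1.188.
μ = 1.798 − (-0.9945)·1.188 = 2.980.

μ ≈ 2.980, σ ≈ 1.188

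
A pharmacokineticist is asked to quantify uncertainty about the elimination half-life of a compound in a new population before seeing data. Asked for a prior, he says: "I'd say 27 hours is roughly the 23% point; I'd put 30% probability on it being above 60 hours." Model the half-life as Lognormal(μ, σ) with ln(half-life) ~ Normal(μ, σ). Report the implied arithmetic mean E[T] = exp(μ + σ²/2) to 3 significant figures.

If T ~ Lognormal(μ,σ) then ln T ~ Normal(μ,σ), so the p-quantile of ln T is μ + z_p·σ.
ln(27) = 3.296 and ln(60) = 4.094; z_{0.23} = -0.7388, z_{0.7} = 0.5244.
σ = (4.094 − 3.296)/(0.5244 − (-0.7388)) = 0.632.
μ = 3.296 − (-0.7388)·0.632 = 3.763.
E[T] = exp(μ + σ²/2) = exp(3.763 + 0.1998) = 52.6 hours.

E[T] ≈ 52.6 hours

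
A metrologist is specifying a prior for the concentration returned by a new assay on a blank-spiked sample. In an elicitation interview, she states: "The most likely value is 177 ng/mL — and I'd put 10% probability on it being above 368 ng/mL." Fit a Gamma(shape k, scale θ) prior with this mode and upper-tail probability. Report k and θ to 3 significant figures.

k ≈ 4.58, θ ≈ 49.4

Gamma(k,θ) with k>1 has mode (k−1)θ, so θ = 177/(k−1).
Need P(X < 368) = 0.9 with θ tied to k this way. Start at k = 2, θ = 177: P(X<368) ≈ 0.615.
Too low — raise k to concentrate. Iterating converges to k ≈ 4.58.
Then θ = 177/(4.58−1) ≈ 49.4.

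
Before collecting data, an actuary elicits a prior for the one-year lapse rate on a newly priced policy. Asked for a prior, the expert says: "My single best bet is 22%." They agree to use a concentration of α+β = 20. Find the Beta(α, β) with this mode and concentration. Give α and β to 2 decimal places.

α = 4.96, β = 15.04

For α,β > 1 the Beta mode is (α−1)/(α+β−2). With α+β = 20, the mode is (α−1)/18.
Set (α−1)/18 = 0.22 → α = 1 + 0.22·18 = 4.96.
β = 20 − α = 15.04.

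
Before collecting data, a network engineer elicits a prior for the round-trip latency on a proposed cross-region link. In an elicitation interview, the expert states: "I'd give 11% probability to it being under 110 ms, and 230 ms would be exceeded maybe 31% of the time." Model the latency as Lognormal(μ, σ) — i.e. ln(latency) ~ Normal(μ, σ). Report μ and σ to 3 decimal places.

If T ~ Lognormal(μ,σ) then ln T ~ Normal(μ,σ), so the p-quantile of ln T is μ + z_p·σ.
ln(110) = 4.7 and ln(230) = 5.438; z_{0.11} = -1.227, z_{0.69} = 0.4959.
σ = (5.438 − 4.7)/(0.4959 − (-1.227)) = 0.428.
μ = 4.7 − (-1.227)·0.428 = 5.226.

μ ≈ 5.226, σ ≈ 0.428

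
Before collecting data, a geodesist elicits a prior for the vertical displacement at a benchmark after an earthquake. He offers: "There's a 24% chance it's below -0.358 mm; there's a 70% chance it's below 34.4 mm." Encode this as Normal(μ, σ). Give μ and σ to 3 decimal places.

The p-quantile of Normal(μ,σ) is μ + z_p·σ, with z_{0.24} = -0.7063 and z_{0.7} = 0.5244.
Eliminate σ: μ = (z₂·x₁ − z₁·x₂)/(z₂ − z₁) = (0.5244·-0.358 − (-0.7063)·34.4)/1.231 = 19.590.
Then σ = (x₂ − x₁)/(z₂ − z₁) = (34.4 − -0.358)/1.231 = 28.242.

μ = 19.590, σ = 28.242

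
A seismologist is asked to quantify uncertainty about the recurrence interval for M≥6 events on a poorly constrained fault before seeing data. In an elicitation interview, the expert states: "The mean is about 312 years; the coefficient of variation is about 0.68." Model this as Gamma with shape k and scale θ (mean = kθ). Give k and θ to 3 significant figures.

For Gamma(k, scale θ): mean = kθ, variance = kθ², so CV = 1/√k.
CV = 0.68, hence k = 1/CV² = 2.16.
Then θ = mean/k = 312/2.16 = 144.

k ≈ 2.16, θ ≈ 144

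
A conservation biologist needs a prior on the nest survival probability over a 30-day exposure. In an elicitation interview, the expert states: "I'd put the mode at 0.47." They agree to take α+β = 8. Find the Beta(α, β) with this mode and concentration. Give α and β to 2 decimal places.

α = 3.82, β = 4.18

For α,β > 1 the Beta mode is (α−1)/(α+β−2). With α+β = 8, the mode is (α−1)/6.
Set (α−1)/6 = 0.47 → α = 1 + 0.47·6 = 3.82.
β = 8 − α = 4.18.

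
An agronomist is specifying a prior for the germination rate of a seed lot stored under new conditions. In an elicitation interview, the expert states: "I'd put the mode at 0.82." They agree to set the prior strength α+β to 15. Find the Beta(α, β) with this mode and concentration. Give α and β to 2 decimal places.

For α,β > 1 the Beta mode is (α−1)/(α+β−2). With α+β = 15, the mode is (α−1)/13.
Set (α−1)/13 = 0.82 → α = 1 + 0.82·13 = 11.66.
β = 15 − α = 3.34.

α = 11.66, β = 3.34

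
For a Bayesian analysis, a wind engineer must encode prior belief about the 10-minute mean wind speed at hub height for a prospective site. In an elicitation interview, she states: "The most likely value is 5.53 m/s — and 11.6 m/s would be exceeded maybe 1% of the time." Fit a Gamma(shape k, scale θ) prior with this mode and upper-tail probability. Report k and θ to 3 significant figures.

k ≈ 9.87, θ ≈ 0.624

Gamma(k,θ) with k>1 has mode (k−1)θ, so θ = 5.53/(k−1).
Need P(X < 11.6) = 0.99 with θ tied to k this way. Start at k = 2, θ = 5.53: P(X<11.6) ≈ 0.620.
Too low — raise k to concentrate. Iterating converges to k ≈ 9.87.
Then θ = 5.53/(9.87−1) ≈ 0.624.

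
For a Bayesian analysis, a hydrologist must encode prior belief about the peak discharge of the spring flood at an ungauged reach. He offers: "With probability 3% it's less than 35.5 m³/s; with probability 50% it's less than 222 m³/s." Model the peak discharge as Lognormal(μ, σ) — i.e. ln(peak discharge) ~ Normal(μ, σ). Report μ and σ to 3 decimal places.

If T ~ Lognormal(μ,σ) then ln T ~ Normal(μ,σ), so the p-quantile of ln T is μ + z_p·σ.
ln(35.5) = 3.57 and ln(222) = 5.403; z_{0.03} = -1.881, z_{0.5} = 0.
σ = (5.403 − 3.57)/(0 − (-1.881)) = 0.975.
μ = 3.57 − (-1.881)·0.975 = 5.403.

μ ≈ 5.403, σ ≈ 0.975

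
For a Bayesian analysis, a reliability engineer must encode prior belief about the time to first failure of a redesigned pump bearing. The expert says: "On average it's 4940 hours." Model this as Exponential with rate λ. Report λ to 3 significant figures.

λ ≈ 0.000202

Exponential mean = 1/λ, so λ = 1/4940.0 = 0.000202.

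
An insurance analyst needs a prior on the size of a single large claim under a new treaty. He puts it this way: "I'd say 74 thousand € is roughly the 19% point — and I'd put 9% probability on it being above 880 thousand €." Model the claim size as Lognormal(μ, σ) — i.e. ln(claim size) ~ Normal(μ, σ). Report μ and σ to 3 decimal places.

If T ~ Lognormal(μ,σ) then ln T ~ Normal(μ,σ), so the p-quantile of ln T is μ + z_p·σ.
ln(74) = 4.304 and ln(880) = 6.78; z_{0.19} = -0.8779, z_{0.91} = 1.341.
σ = (6.78 − 4.304)/(1.341 − (-0.8779)) = 1.116.
μ = 4.304 − (-0.8779)·1.116 = 5.284.

μ ≈ 5.284, σ ≈ 1.116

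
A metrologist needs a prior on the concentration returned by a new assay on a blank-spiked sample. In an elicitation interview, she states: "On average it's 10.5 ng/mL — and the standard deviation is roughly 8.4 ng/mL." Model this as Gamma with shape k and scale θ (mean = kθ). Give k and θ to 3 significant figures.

k ≈ 1.56, θ ≈ 6.72

For Gamma(k, scale θ): mean = kθ, variance = kθ², so CV = 1/√k.
CV = SD/mean = 8.4/10.5 = 0.8, hence k = 1/CV² = 1.56.
Then θ = mean/k = 10.5/1.56 = 6.72.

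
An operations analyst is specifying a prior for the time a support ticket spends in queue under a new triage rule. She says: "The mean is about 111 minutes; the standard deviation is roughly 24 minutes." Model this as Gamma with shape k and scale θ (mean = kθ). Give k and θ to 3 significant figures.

k ≈ 21.4, θ ≈ 5.19

For Gamma(k, scale θ): mean = kθ, variance = kθ², so CV = 1/√k.
CV = SD/mean = 24/111 = 0.2162, hence k = 1/CV² = 21.4.
Then θ = mean/k = 111/21.4 = 5.19.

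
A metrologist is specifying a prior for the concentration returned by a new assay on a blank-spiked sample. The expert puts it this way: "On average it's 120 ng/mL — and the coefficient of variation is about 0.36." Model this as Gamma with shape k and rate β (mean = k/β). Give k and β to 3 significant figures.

For Gamma(k, rate β): mean = k/β, variance = k/β², so CV = 1/√k.
CV = 0.36, hence k = 1/CV² = 7.72.
Then β = k/mean = 7.72/120 = 0.0643.

k ≈ 7.72, β ≈ 0.0643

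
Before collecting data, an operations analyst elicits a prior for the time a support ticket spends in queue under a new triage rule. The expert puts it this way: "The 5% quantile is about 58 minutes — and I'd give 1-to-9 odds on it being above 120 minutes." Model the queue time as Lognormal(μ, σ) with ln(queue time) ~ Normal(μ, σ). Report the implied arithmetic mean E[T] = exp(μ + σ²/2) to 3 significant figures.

If T ~ Lognormal(μ,σ) then ln T ~ Normal(μ,σ), so the p-quantile of ln T is μ + z_p·σ.
ln(58) = 4.06 and ln(120) = 4.787; z_{0.05} = -1.645, z_{0.9} = 1.282.
σ = (4.787 − 4.06)/(1.282 − (-1.645)) = 0.248.
μ = 4.06 − (-1.645)·0.248 = 4.469.
E[T] = exp(μ + σ²/2) = exp(4.469 + 0.0309) = 90 minutes.

E[T] ≈ 90 minutes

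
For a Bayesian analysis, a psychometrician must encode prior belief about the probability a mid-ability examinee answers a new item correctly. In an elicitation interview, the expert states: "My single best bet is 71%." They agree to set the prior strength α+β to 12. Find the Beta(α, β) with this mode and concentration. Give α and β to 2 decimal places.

For α,β > 1 the Beta mode is (α−1)/(α+β−2). With α+β = 12, the mode is (α−1)/10.
Set (α−1)/10 = 0.71 → α = 1 + 0.71·10 = 8.10.
β = 12 − α = 3.90.

α = 8.10, β = 3.90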